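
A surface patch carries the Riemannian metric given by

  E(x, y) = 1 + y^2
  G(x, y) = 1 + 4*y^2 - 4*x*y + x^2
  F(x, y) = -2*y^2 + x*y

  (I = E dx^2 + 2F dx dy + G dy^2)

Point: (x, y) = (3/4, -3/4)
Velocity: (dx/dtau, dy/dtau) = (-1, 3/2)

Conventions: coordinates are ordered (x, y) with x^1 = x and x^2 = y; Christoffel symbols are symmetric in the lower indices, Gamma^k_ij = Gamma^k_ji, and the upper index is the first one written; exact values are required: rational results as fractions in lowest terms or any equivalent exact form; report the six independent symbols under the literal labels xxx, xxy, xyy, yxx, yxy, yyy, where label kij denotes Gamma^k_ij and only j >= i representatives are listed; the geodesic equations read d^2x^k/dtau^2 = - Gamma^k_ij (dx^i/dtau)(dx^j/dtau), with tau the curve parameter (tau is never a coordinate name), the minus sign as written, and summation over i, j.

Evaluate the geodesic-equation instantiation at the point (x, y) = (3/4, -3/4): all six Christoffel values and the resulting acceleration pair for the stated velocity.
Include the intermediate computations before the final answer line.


E = 25/16, F = -27/16, G = 97/16 at the point
E_x = 0, E_y = -3/2, F_x = -3/4, F_y = 15/4, G_x = 9/2, G_y = -9
EG - F^2 = 53/8;  g^inv = (8/53) * [[97/16, 27/16], [27/16, 25/16]]
first-kind symbols [ij,l] = (1/2)(d_i g_jl + d_j g_il - d_l g_ij): [xx,x] = E_x/2 = 0, [xx,y] = F_x - E_y/2 = 0, [xy,x] = E_y/2 = -3/4, [xy,y] = G_x/2 = 9/4, [yy,x] = F_y - G_x/2 = 3/2, [yy,y] = G_y/2 = -9/2
Gamma^x_ij = (G*[ij,x] - F*[ij,y])/(EG - F^2), Gamma^y_ij = (E*[ij,y] - F*[ij,x])/(EG - F^2)
Gamma_xxx = 0, Gamma_xxy = -6/53, Gamma_xyy = 12/53, Gamma_yxx = 0, Gamma_yxy = 18/53, Gamma_yyy = -36/53
d^2x/dtau^2 = -(Gamma_xxx*(-1)^2 + 2*Gamma_xxy*(-1)*(3/2) + Gamma_xyy*(3/2)^2) = -45/53
d^2y/dtau^2 = -(Gamma_yxx*(-1)^2 + 2*Gamma_yxy*(-1)*(3/2) + Gamma_yyy*(3/2)^2) = 135/53

Answer: Gamma_xxx = 0, Gamma_xxy = -6/53, Gamma_xyy = 12/53, Gamma_yxx = 0, Gamma_yxy = 18/53, Gamma_yyy = -36/53; accelerations (d^2x/dtau^2, d^2y/dtau^2) = (-45/53, 135/53)


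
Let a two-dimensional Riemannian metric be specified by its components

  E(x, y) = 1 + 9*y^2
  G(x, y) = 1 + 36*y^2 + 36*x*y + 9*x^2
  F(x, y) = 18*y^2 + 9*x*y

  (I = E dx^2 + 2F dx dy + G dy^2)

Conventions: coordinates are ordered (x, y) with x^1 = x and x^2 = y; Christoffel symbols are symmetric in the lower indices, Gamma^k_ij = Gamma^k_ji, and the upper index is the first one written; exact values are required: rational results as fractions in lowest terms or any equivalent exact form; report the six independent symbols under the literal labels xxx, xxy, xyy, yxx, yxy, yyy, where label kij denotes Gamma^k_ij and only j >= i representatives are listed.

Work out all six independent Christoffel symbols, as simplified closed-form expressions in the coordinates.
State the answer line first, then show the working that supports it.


Answer: Gamma_xxx = 0, Gamma_xxy = 9*y/(9*x^2 + 36*x*y + 45*y^2 + 1), Gamma_xyy = 18*y/(9*x^2 + 36*x*y + 45*y^2 + 1), Gamma_yxx = 0, Gamma_yxy = (9*x + 18*y)/(9*x^2 + 36*x*y + 45*y^2 + 1), Gamma_yyy = (18*x + 36*y)/(9*x^2 + 36*x*y + 45*y^2 + 1)

E = 1 + 9*y^2; F = 18*y^2 + 9*x*y; G = 1 + 36*y^2 + 36*x*y + 9*x^2
Gamma^k_ij = (1/2) g^{kl} (d_i g_jl + d_j g_il - d_l g_ij), with g^inv = (1/(EG-F^2)) [[G, -F], [-F, E]]
first partials: E_x = 0, E_y = 18*y, F_x = 9*y, F_y = 36*y + 9*x, G_x = 36*y + 18*x, G_y = 72*y + 36*x
D = EG - F^2 = 1 + 45*y^2 + 36*x*y + 9*x^2
expanded: Gamma^x_xx = (G E_x - 2F F_x + F E_y)/(2D), Gamma^x_xy = (G E_y - F G_x)/(2D), Gamma^x_yy = (2G F_y - G G_x - F G_y)/(2D), Gamma^y_xx = (2E F_x - E E_y - F E_x)/(2D), Gamma^y_xy = (E G_x - F E_y)/(2D), Gamma^y_yy = (E G_y - 2F F_y + F G_x)/(2D); substitute and cancel common factors


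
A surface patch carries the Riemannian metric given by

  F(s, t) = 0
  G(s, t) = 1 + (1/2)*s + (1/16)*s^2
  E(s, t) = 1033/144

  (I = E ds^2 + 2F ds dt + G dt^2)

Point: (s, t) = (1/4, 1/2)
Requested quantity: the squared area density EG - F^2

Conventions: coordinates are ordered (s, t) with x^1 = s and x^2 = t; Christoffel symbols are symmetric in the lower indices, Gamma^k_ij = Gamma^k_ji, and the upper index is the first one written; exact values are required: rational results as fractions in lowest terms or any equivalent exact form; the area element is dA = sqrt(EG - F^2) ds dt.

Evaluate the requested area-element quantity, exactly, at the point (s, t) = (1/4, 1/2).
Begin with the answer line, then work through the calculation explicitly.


Answer: EG - F^2 = 298537/36864

E = 1033/144, F = 0, G = 289/256; EG - F^2 = 298537/36864


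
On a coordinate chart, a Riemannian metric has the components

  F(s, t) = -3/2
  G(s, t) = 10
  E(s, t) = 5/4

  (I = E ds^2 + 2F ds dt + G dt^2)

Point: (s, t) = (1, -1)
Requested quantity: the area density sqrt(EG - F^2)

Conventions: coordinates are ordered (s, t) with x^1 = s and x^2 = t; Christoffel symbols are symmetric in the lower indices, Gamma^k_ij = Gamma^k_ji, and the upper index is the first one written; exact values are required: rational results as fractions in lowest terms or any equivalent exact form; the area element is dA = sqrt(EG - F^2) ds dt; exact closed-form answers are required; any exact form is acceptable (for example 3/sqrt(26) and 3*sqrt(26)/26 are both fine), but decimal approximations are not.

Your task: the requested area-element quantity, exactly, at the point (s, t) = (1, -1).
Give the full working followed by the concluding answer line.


E = 5/4, F = -3/2, G = 10; EG - F^2 = 41/4

Answer: sqrt(EG - F^2) = sqrt(41)/2


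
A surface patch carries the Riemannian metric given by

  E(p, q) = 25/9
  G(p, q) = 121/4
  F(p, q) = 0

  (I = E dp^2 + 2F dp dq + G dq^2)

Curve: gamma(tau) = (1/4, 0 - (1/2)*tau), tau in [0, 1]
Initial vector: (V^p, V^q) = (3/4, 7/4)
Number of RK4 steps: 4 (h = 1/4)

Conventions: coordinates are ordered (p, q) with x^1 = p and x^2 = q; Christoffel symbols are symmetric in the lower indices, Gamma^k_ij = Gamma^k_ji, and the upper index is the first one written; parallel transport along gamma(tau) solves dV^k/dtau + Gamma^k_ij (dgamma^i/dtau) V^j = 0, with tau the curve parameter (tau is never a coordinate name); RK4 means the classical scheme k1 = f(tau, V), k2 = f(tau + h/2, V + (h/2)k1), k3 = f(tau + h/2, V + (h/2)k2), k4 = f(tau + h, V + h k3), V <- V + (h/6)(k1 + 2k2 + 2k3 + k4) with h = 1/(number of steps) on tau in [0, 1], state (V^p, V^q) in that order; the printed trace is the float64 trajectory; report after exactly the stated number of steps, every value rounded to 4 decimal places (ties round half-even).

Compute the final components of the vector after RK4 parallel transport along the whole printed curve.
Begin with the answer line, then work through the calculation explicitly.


Answer: V^p = 0.7500, V^q = 1.7500

gamma'(tau) = (0, -1/2); f(tau, V)^k = -Gamma^k_ij(gamma(tau)) gamma'^i(tau) V^j; h = 1/4; intermediate values shown to 6 dp
curve data and Christoffel symbols at the stage parameters:
  tau = 0.000000: gamma = (0.250000, 0.000000), gamma' = (0.000000, -0.500000); Gamma_ppp = 0.000000, Gamma_ppq = 0.000000, Gamma_pqq = 0.000000, Gamma_qpp = 0.000000, Gamma_qpq = 0.000000, Gamma_qqq = 0.000000
  tau = 0.125000: gamma = (0.250000, -0.062500), gamma' = (0.000000, -0.500000); Gamma_ppp = 0.000000, Gamma_ppq = 0.000000, Gamma_pqq = 0.000000, Gamma_qpp = 0.000000, Gamma_qpq = 0.000000, Gamma_qqq = 0.000000
  tau = 0.250000: gamma = (0.250000, -0.125000), gamma' = (0.000000, -0.500000); Gamma_ppp = 0.000000, Gamma_ppq = 0.000000, Gamma_pqq = 0.000000, Gamma_qpp = 0.000000, Gamma_qpq = 0.000000, Gamma_qqq = 0.000000
  tau = 0.375000: gamma = (0.250000, -0.187500), gamma' = (0.000000, -0.500000); Gamma_ppp = 0.000000, Gamma_ppq = 0.000000, Gamma_pqq = 0.000000, Gamma_qpp = 0.000000, Gamma_qpq = 0.000000, Gamma_qqq = 0.000000
  tau = 0.500000: gamma = (0.250000, -0.250000), gamma' = (0.000000, -0.500000); Gamma_ppp = 0.000000, Gamma_ppq = 0.000000, Gamma_pqq = 0.000000, Gamma_qpp = 0.000000, Gamma_qpq = 0.000000, Gamma_qqq = 0.000000
  tau = 0.625000: gamma = (0.250000, -0.312500), gamma' = (0.000000, -0.500000); Gamma_ppp = 0.000000, Gamma_ppq = 0.000000, Gamma_pqq = 0.000000, Gamma_qpp = 0.000000, Gamma_qpq = 0.000000, Gamma_qqq = 0.000000
  tau = 0.750000: gamma = (0.250000, -0.375000), gamma' = (0.000000, -0.500000); Gamma_ppp = 0.000000, Gamma_ppq = 0.000000, Gamma_pqq = 0.000000, Gamma_qpp = 0.000000, Gamma_qpq = 0.000000, Gamma_qqq = 0.000000
  tau = 0.875000: gamma = (0.250000, -0.437500), gamma' = (0.000000, -0.500000); Gamma_ppp = 0.000000, Gamma_ppq = 0.000000, Gamma_pqq = 0.000000, Gamma_qpp = 0.000000, Gamma_qpq = 0.000000, Gamma_qqq = 0.000000
  tau = 1.000000: gamma = (0.250000, -0.500000), gamma' = (0.000000, -0.500000); Gamma_ppp = 0.000000, Gamma_ppq = 0.000000, Gamma_pqq = 0.000000, Gamma_qpp = 0.000000, Gamma_qpq = 0.000000, Gamma_qqq = 0.000000
step 0: V^p = 0.7500, V^q = 1.7500
step 1: k1 = (0.000000, 0.000000), k2 = (0.000000, 0.000000), k3 = (0.000000, 0.000000), k4 = (0.000000, 0.000000); V <- V + (h/6)(k1 + 2k2 + 2k3 + k4): V^p = 0.7500, V^q = 1.7500
step 2: k1 = (0.000000, 0.000000), k2 = (0.000000, 0.000000), k3 = (0.000000, 0.000000), k4 = (0.000000, 0.000000); V <- V + (h/6)(k1 + 2k2 + 2k3 + k4): V^p = 0.7500, V^q = 1.7500
step 3: k1 = (0.000000, 0.000000), k2 = (0.000000, 0.000000), k3 = (0.000000, 0.000000), k4 = (0.000000, 0.000000); V <- V + (h/6)(k1 + 2k2 + 2k3 + k4): V^p = 0.7500, V^q = 1.7500
step 4: k1 = (0.000000, 0.000000), k2 = (0.000000, 0.000000), k3 = (0.000000, 0.000000), k4 = (0.000000, 0.000000); V <- V + (h/6)(k1 + 2k2 + 2k3 + k4): V^p = 0.7500, V^q = 1.7500


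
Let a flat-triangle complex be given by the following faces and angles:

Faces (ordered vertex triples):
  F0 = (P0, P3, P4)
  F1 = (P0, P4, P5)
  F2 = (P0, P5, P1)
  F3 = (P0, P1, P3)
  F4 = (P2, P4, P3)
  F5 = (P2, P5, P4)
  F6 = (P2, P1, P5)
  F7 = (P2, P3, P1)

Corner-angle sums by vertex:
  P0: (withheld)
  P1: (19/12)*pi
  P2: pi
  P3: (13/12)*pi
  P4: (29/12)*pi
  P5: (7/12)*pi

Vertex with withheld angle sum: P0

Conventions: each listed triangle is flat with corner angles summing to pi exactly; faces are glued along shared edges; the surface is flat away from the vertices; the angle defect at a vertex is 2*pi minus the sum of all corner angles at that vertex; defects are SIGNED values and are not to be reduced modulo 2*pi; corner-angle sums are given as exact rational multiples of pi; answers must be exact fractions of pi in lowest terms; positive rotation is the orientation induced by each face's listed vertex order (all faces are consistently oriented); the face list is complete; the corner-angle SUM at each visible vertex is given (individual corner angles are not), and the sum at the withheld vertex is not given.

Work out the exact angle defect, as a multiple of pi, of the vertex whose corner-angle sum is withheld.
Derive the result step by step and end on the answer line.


V = 6, E = 12, F = 8; chi = V - E + F = 2
Gauss-Bonnet: total defect = 2*pi*chi = 4*pi; visible defects sum to (10/3)*pi

Answer: defect(P0) = (2/3)*pi


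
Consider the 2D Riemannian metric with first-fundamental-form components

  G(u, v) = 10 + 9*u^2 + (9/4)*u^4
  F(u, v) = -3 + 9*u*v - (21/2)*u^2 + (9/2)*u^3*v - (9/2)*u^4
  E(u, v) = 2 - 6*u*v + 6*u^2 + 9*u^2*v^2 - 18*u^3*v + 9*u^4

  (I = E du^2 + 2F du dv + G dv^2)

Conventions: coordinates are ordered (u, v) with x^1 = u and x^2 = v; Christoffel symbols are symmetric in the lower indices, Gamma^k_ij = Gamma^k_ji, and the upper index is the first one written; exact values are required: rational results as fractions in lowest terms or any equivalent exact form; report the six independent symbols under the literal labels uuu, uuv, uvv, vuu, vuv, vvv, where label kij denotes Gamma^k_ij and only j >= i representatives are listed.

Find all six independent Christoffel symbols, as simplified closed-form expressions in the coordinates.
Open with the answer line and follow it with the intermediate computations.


Answer: Gamma_uuu = (72*u^3 - 108*u^2*v + 36*u*v^2 + 24*u - 12*v)/(45*u^4 - 72*u^3*v + 36*u^2*v^2 + 60*u^2 - 24*u*v + 44), Gamma_uuv = (-36*u^3 + 36*u^2*v - 12*u)/(45*u^4 - 72*u^3*v + 36*u^2*v^2 + 60*u^2 - 24*u*v + 44), Gamma_uvv = 0, Gamma_vuu = (-36*u^3 + 18*u^2*v - 72*u + 36*v)/(45*u^4 - 72*u^3*v + 36*u^2*v^2 + 60*u^2 - 24*u*v + 44), Gamma_vuv = (18*u^3 + 36*u)/(45*u^4 - 72*u^3*v + 36*u^2*v^2 + 60*u^2 - 24*u*v + 44), Gamma_vvv = 0

E = 2 - 6*u*v + 6*u^2 + 9*u^2*v^2 - 18*u^3*v + 9*u^4; F = -3 + 9*u*v - (21/2)*u^2 + (9/2)*u^3*v - (9/2)*u^4; G = 10 + 9*u^2 + (9/4)*u^4
Gamma^k_ij = (1/2) g^{kl} (d_i g_jl + d_j g_il - d_l g_ij), with g^inv = (1/(EG-F^2)) [[G, -F], [-F, E]]
first partials: E_u = -6*v + 12*u + 18*u*v^2 - 54*u^2*v + 36*u^3, E_v = -6*u + 18*u^2*v - 18*u^3, F_u = 9*v - 21*u + (27/2)*u^2*v - 18*u^3, F_v = 9*u + (9/2)*u^3, G_u = 18*u + 9*u^3, G_v = 0
D = EG - F^2 = 11 - 6*u*v + 15*u^2 + 9*u^2*v^2 - 18*u^3*v + (45/4)*u^4
expanded: Gamma^u_uu = (G E_u - 2F F_u + F E_v)/(2D), Gamma^u_uv = (G E_v - F G_u)/(2D), Gamma^u_vv = (2G F_v - G G_u - F G_v)/(2D), Gamma^v_uu = (2E F_u - E E_v - F E_u)/(2D), Gamma^v_uv = (E G_u - F E_v)/(2D), Gamma^v_vv = (E G_v - 2F F_v + F G_u)/(2D); substitute and cancel common factors


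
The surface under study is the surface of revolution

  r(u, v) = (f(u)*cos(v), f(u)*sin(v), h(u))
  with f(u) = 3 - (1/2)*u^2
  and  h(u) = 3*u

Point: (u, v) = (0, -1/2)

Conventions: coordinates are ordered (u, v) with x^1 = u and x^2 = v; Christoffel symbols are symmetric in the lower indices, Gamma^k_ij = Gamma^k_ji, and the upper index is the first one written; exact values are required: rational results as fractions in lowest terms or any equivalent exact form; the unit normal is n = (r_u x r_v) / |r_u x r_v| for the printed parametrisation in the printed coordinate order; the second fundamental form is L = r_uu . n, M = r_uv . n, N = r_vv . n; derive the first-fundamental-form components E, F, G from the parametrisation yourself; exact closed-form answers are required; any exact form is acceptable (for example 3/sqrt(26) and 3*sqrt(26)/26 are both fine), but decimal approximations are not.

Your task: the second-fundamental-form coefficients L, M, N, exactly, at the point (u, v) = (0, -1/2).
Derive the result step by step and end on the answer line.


f = 3, f' = 0, f'' = -1, h' = 3, h'' = 0
E = 9, F = 0, G = 9; answer radicand W^2 = 9
unnormalised second-form numerators: l = 3, m = 0, n = 9; L = l/sqrt(9), and similarly M = m/sqrt(W^2), N = n/sqrt(W^2)

Answer: L = 1, M = 0, N = 3


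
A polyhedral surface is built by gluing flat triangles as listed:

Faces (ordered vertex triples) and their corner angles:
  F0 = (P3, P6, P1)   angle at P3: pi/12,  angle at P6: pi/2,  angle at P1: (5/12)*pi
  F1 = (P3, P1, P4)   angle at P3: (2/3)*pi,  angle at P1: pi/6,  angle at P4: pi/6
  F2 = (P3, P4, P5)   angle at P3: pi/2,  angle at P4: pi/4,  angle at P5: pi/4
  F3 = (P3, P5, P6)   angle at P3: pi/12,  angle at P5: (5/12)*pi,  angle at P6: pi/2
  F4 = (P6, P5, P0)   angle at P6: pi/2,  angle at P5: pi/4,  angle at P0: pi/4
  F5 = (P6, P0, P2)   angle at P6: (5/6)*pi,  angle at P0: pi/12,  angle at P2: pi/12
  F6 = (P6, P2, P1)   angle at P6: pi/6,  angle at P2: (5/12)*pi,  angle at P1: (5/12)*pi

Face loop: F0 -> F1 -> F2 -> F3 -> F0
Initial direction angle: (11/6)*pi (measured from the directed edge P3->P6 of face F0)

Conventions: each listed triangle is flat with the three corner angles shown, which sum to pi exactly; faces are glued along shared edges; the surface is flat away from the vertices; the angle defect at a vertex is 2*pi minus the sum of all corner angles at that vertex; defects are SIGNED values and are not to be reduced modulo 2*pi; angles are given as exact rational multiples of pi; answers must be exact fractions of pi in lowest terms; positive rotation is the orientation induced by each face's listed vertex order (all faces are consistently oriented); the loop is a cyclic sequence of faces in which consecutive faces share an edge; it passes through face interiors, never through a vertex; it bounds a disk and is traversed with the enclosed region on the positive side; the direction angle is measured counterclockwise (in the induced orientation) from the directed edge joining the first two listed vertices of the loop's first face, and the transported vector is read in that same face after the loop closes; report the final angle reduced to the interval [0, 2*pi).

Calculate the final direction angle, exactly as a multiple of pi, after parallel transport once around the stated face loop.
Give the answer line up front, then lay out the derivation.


Answer: final direction angle = pi/2

enclosed vertex P3: corner angles sum to (4/3)*pi, defect = 2*pi - (4/3)*pi = (2/3)*pi
transport around the loop rotates by the sum of enclosed defects; add to the initial angle mod 2*pi
final angle = (11/6)*pi + (2/3)*pi = pi/2 (mod 2*pi)


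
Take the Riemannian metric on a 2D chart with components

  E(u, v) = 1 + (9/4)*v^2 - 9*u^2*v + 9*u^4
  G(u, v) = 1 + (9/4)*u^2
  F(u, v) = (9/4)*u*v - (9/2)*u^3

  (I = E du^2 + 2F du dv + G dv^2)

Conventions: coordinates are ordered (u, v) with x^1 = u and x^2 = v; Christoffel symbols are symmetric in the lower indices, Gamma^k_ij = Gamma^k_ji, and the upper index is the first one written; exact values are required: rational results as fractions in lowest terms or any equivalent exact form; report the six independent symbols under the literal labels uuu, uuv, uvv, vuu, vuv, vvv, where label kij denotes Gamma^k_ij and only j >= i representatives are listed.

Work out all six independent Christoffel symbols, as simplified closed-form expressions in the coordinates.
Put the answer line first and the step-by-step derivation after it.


Answer: Gamma_uuu = (72*u^3 - 36*u*v)/(36*u^4 - 36*u^2*v + 9*u^2 + 9*v^2 + 4), Gamma_uuv = (-18*u^2 + 9*v)/(36*u^4 - 36*u^2*v + 9*u^2 + 9*v^2 + 4), Gamma_uvv = 0, Gamma_vuu = -36*u^2/(36*u^4 - 36*u^2*v + 9*u^2 + 9*v^2 + 4), Gamma_vuv = 9*u/(36*u^4 - 36*u^2*v + 9*u^2 + 9*v^2 + 4), Gamma_vvv = 0

E = 1 + (9/4)*v^2 - 9*u^2*v + 9*u^4; F = (9/4)*u*v - (9/2)*u^3; G = 1 + (9/4)*u^2
Gamma^k_ij = (1/2) g^{kl} (d_i g_jl + d_j g_il - d_l g_ij), with g^inv = (1/(EG-F^2)) [[G, -F], [-F, E]]
first partials: E_u = -18*u*v + 36*u^3, E_v = (9/2)*v - 9*u^2, F_u = (9/4)*v - (27/2)*u^2, F_v = (9/4)*u, G_u = (9/2)*u, G_v = 0
D = EG - F^2 = 1 + (9/4)*v^2 + (9/4)*u^2 - 9*u^2*v + 9*u^4
expanded: Gamma^u_uu = (G E_u - 2F F_u + F E_v)/(2D), Gamma^u_uv = (G E_v - F G_u)/(2D), Gamma^u_vv = (2G F_v - G G_u - F G_v)/(2D), Gamma^v_uu = (2E F_u - E E_v - F E_u)/(2D), Gamma^v_uv = (E G_u - F E_v)/(2D), Gamma^v_vv = (E G_v - 2F F_v + F G_u)/(2D); substitute and cancel common factors


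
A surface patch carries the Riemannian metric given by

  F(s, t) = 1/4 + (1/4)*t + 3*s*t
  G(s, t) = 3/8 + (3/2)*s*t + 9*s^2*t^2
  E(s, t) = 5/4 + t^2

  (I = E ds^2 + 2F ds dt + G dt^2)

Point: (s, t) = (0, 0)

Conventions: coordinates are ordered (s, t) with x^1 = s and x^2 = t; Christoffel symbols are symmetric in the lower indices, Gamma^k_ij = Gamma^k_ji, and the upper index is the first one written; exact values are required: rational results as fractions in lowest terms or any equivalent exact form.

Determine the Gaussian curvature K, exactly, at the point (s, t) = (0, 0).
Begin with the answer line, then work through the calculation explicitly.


Answer: K = 64/13

E = 5/4, F = 1/4, G = 3/8, EG - F^2 = 13/32 at the point
E_s = 0, E_t = 0, F_s = 0, F_t = 1/4, G_s = 0, G_t = 0
E_tt = 2, F_st = 3, G_ss = 0
Evaluate Brioschi's two determinant matrices M1, M2 and divide by (EG - F^2)^2.
M1 = [[-E_tt/2 + F_st - G_ss/2, E_s/2, F_s - E_t/2], [F_t - G_s/2, E, F], [G_t/2, F, G]] = [[2, 0, 0], [1/4, 5/4, 1/4], [0, 1/4, 3/8]]; det M1 = 13/16
M2 = [[0, E_t/2, G_s/2], [E_t/2, E, F], [G_s/2, F, G]] = [[0, 0, 0], [0, 5/4, 1/4], [0, 1/4, 3/8]]; det M2 = 0
det M1 - det M2 = 13/16; K = 13/16 / (13/32)^2 = 64/13


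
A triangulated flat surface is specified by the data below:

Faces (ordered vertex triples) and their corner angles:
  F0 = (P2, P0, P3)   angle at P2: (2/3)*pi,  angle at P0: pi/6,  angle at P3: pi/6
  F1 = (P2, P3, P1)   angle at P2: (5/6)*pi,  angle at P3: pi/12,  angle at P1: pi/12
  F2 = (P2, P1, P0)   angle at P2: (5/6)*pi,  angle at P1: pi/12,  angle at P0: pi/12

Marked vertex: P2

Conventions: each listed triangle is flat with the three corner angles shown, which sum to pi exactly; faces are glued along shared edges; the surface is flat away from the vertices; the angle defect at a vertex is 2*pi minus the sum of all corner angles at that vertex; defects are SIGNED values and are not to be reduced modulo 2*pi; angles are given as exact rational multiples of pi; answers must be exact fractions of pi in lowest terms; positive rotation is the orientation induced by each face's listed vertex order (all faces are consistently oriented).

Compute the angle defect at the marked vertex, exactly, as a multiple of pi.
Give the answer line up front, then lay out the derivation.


Answer: defect(P2) = -pi/3

Sum of corner angles at P2: (7/3)*pi
defect = 2*pi - (7/3)*pi


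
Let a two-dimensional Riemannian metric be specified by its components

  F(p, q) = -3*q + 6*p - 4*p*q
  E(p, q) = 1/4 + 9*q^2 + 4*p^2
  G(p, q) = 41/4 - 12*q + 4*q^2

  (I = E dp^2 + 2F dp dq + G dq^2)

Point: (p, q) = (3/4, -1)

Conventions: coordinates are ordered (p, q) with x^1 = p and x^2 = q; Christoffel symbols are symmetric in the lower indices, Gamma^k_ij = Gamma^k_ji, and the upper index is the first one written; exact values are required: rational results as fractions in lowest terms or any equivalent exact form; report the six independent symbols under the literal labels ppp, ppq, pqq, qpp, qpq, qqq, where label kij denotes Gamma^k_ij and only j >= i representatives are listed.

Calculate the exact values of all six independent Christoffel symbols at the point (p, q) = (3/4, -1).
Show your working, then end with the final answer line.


E = 23/2, F = 21/2, G = 105/4 at the point
E_p = 6, E_q = -18, F_p = 10, F_q = -6, G_p = 0, G_q = -20
EG - F^2 = 1533/8;  g^inv = (8/1533) * [[105/4, -21/2], [-21/2, 23/2]]
first-kind symbols [ij,l] = (1/2)(d_i g_jl + d_j g_il - d_l g_ij): [pp,p] = E_p/2 = 3, [pp,q] = F_p - E_q/2 = 19, [pq,p] = E_q/2 = -9, [pq,q] = G_p/2 = 0, [qq,p] = F_q - G_p/2 = -6, [qq,q] = G_q/2 = -10
Gamma^p_ij = (G*[ij,p] - F*[ij,q])/(EG - F^2), Gamma^q_ij = (E*[ij,q] - F*[ij,p])/(EG - F^2)

Answer: Gamma_ppp = -46/73, Gamma_ppq = -90/73, Gamma_pqq = -20/73, Gamma_qpp = 1496/1533, Gamma_qpq = 36/73, Gamma_qqq = -416/1533


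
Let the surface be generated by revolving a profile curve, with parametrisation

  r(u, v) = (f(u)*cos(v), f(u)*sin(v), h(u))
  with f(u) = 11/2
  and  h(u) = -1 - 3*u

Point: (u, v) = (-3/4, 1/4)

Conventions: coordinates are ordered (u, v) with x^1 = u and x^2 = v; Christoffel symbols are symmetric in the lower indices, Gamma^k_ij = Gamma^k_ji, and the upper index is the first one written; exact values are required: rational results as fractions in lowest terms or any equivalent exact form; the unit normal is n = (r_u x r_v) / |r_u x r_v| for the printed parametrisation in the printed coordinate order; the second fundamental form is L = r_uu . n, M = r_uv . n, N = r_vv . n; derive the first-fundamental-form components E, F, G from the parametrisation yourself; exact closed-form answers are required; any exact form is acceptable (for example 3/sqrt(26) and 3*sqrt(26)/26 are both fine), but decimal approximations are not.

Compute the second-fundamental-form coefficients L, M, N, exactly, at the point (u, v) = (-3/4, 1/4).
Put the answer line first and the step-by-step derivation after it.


Answer: L = 0, M = 0, N = -11/2

f = 11/2, f' = 0, f'' = 0, h' = -3, h'' = 0
E = 9, F = 0, G = 121/4; answer radicand W^2 = 9
unnormalised second-form numerators: l = 0, m = 0, n = -33/2; L = l/sqrt(9), and similarly M = m/sqrt(W^2), N = n/sqrt(W^2)


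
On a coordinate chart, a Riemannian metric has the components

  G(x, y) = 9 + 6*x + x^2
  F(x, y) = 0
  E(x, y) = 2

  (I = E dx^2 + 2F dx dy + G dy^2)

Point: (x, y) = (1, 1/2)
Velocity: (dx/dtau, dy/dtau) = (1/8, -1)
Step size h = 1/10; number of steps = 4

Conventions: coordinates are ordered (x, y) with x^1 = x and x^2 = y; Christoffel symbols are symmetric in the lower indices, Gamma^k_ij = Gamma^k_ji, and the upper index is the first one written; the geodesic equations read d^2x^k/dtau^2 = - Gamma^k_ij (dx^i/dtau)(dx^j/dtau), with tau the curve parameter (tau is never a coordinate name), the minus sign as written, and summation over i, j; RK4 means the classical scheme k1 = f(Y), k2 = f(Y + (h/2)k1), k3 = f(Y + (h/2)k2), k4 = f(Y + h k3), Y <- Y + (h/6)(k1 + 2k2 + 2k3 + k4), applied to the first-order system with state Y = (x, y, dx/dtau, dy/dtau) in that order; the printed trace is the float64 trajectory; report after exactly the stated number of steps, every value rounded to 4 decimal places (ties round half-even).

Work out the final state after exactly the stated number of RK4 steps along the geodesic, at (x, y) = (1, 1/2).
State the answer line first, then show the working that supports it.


Answer: x = 1.2051, y = 0.1148, dx/dtau = 0.8814, dy/dtau = -0.9048

f(Y) = (dx/dtau, dy/dtau, -Gamma^x_ij Y'^i Y'^j, -Gamma^y_ij Y'^i Y'^j) with the Gammas evaluated at the stage position; h = 0.100000; intermediate values shown to 6 dp
step 0: x = 1.0000, y = 0.5000, dx/dtau = 0.1250, dy/dtau = -1.0000
step 1:
  k1: at (x, y) = (1.000000, 0.500000), (dx/dtau, dy/dtau) = (0.125000, -1.000000); Gamma_xxx = 0.000000, Gamma_xxy = 0.000000, Gamma_xyy = -2.000000, Gamma_yxx = 0.000000, Gamma_yxy = 0.250000, Gamma_yyy = 0.000000; k1 = (0.125000, -1.000000, 2.000000, 0.062500)
  k2: at (x, y) = (1.006250, 0.450000), (dx/dtau, dy/dtau) = (0.225000, -0.996875); Gamma_xxx = 0.000000, Gamma_xxy = 0.000000, Gamma_xyy = -2.003125, Gamma_yxx = 0.000000, Gamma_yxy = 0.249610, Gamma_yyy = 0.000000; k2 = (0.225000, -0.996875, 1.990625, 0.111973)
  k3: at (x, y) = (1.011250, 0.450156), (dx/dtau, dy/dtau) = (0.224531, -0.994401); Gamma_xxx = 0.000000, Gamma_xxy = 0.000000, Gamma_xyy = -2.005625, Gamma_yxx = 0.000000, Gamma_yxy = 0.249299, Gamma_yyy = 0.000000; k3 = (0.224531, -0.994401, 1.983230, 0.111324)
  k4: at (x, y) = (1.022453, 0.400560), (dx/dtau, dy/dtau) = (0.323323, -0.988868); Gamma_xxx = 0.000000, Gamma_xxy = 0.000000, Gamma_xyy = -2.011227, Gamma_yxx = 0.000000, Gamma_yxy = 0.248605, Gamma_yyy = 0.000000; k4 = (0.323323, -0.988868, 1.966696, 0.158969)
  Y <- Y + (h/6)(k1 + 2k2 + 2k3 + k4): x = 1.0225, y = 0.4005, dx/dtau = 0.3236, dy/dtau = -0.9889
step 2:
  k1: at (x, y) = (1.022456, 0.400476), (dx/dtau, dy/dtau) = (0.323573, -0.988866); Gamma_xxx = 0.000000, Gamma_xxy = 0.000000, Gamma_xyy = -2.011228, Gamma_yxx = 0.000000, Gamma_yxy = 0.248604, Gamma_yyy = 0.000000; k1 = (0.323573, -0.988866, 1.966690, 0.159092)
  k2: at (x, y) = (1.038635, 0.351033), (dx/dtau, dy/dtau) = (0.421908, -0.980911); Gamma_xxx = 0.000000, Gamma_xxy = 0.000000, Gamma_xyy = -2.019318, Gamma_yxx = 0.000000, Gamma_yxy = 0.247608, Gamma_yyy = 0.000000; k2 = (0.421908, -0.980911, 1.942960, 0.204948)
  k3: at (x, y) = (1.043552, 0.351431), (dx/dtau, dy/dtau) = (0.420721, -0.978618); Gamma_xxx = 0.000000, Gamma_xxy = 0.000000, Gamma_xyy = -2.021776, Gamma_yxx = 0.000000, Gamma_yxy = 0.247307, Gamma_yyy = 0.000000; k3 = (0.420721, -0.978618, 1.936242, 0.203646)
  k4: at (x, y) = (1.064529, 0.302615), (dx/dtau, dy/dtau) = (0.517198, -0.968501); Gamma_xxx = 0.000000, Gamma_xxy = 0.000000, Gamma_xyy = -2.032264, Gamma_yxx = 0.000000, Gamma_yxy = 0.246031, Gamma_yyy = 0.000000; k4 = (0.517198, -0.968501, 1.906252, 0.246477)
  Y <- Y + (h/6)(k1 + 2k2 + 2k3 + k4): x = 1.0646, y = 0.3025, dx/dtau = 0.5174, dy/dtau = -0.9685
step 3:
  k1: at (x, y) = (1.064557, 0.302536), (dx/dtau, dy/dtau) = (0.517429, -0.968486); Gamma_xxx = 0.000000, Gamma_xxy = 0.000000, Gamma_xyy = -2.032278, Gamma_yxx = 0.000000, Gamma_yxy = 0.246029, Gamma_yyy = 0.000000; k1 = (0.517429, -0.968486, 1.906208, 0.246582)
  k2: at (x, y) = (1.090428, 0.254112), (dx/dtau, dy/dtau) = (0.612740, -0.956157); Gamma_xxx = 0.000000, Gamma_xxy = 0.000000, Gamma_xyy = -2.045214, Gamma_yxx = 0.000000, Gamma_yxy = 0.244473, Gamma_yyy = 0.000000; k2 = (0.612740, -0.956157, 1.869810, 0.286462)
  k3: at (x, y) = (1.095194, 0.254728), (dx/dtau, dy/dtau) = (0.610920, -0.954163); Gamma_xxx = 0.000000, Gamma_xxy = 0.000000, Gamma_xyy = -2.047597, Gamma_yxx = 0.000000, Gamma_yxy = 0.244189, Gamma_yyy = 0.000000; k3 = (0.610920, -0.954163, 1.864189, 0.284684)
  k4: at (x, y) = (1.125649, 0.207120), (dx/dtau, dy/dtau) = (0.703848, -0.940018); Gamma_xxx = 0.000000, Gamma_xxy = 0.000000, Gamma_xyy = -2.062824, Gamma_yxx = 0.000000, Gamma_yxy = 0.242386, Gamma_yyy = 0.000000; k4 = (0.703848, -0.940018, 1.822781, 0.320740)
  Y <- Y + (h/6)(k1 + 2k2 + 2k3 + k4): x = 1.1257, y = 0.2071, dx/dtau = 0.7040, dy/dtau = -0.9400
step 4:
  k1: at (x, y) = (1.125700, 0.207050), (dx/dtau, dy/dtau) = (0.704046, -0.939993); Gamma_xxx = 0.000000, Gamma_xxy = 0.000000, Gamma_xyy = -2.062850, Gamma_yxx = 0.000000, Gamma_yxy = 0.242383, Gamma_yyy = 0.000000; k1 = (0.704046, -0.939993, 1.822706, 0.320817)
  k2: at (x, y) = (1.160902, 0.160051), (dx/dtau, dy/dtau) = (0.795181, -0.923952); Gamma_xxx = 0.000000, Gamma_xxy = 0.000000, Gamma_xyy = -2.080451, Gamma_yxx = 0.000000, Gamma_yxy = 0.240332, Gamma_yyy = 0.000000; k2 = (0.795181, -0.923952, 1.776055, 0.353149)
  k3: at (x, y) = (1.165459, 0.160853), (dx/dtau, dy/dtau) = (0.792848, -0.922335); Gamma_xxx = 0.000000, Gamma_xxy = 0.000000, Gamma_xyy = -2.082730, Gamma_yxx = 0.000000, Gamma_yxy = 0.240070, Gamma_yyy = 0.000000; k3 = (0.792848, -0.922335, 1.771783, 0.351112)
  k4: at (x, y) = (1.204985, 0.114817), (dx/dtau, dy/dtau) = (0.881224, -0.904882); Gamma_xxx = 0.000000, Gamma_xxy = 0.000000, Gamma_xyy = -2.102493, Gamma_yxx = 0.000000, Gamma_yxy = 0.237813, Gamma_yyy = 0.000000; k4 = (0.881224, -0.904882, 1.721543, 0.379266)
  Y <- Y + (h/6)(k1 + 2k2 + 2k3 + k4): x = 1.2051, y = 0.1148, dx/dtau = 0.8814, dy/dtau = -0.9048


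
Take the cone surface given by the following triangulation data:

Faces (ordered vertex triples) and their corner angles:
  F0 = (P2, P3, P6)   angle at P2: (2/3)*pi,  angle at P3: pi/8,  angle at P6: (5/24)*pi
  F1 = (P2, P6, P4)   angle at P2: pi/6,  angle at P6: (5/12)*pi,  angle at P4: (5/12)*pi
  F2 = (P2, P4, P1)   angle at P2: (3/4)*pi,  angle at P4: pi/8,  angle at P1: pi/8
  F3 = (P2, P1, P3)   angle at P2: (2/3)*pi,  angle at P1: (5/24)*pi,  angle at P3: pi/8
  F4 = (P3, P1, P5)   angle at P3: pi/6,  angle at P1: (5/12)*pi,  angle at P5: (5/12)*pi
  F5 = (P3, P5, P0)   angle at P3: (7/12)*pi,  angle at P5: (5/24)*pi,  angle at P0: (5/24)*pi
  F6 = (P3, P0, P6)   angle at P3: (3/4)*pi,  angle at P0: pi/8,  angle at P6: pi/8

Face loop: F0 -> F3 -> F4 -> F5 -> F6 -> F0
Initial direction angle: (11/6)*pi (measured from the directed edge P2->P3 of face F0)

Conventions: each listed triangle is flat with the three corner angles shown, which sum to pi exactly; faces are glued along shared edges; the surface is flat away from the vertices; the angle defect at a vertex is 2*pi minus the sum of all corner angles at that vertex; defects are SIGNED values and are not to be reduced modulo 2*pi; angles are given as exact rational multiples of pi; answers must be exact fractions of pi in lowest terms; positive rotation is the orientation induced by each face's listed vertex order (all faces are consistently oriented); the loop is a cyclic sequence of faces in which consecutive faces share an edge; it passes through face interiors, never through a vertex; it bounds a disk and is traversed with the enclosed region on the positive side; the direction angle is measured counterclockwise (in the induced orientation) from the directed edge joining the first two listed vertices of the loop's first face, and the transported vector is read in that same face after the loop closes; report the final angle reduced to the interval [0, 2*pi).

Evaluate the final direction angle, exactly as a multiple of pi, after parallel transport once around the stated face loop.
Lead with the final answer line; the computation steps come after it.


Answer: final direction angle = pi/12

enclosed vertex P3: corner angles sum to (7/4)*pi, defect = 2*pi - (7/4)*pi = pi/4
holonomy = initial angle + sum of enclosed defects (mod 2*pi), positive in the induced orientation
final angle = (11/6)*pi + pi/4 = pi/12 (mod 2*pi)


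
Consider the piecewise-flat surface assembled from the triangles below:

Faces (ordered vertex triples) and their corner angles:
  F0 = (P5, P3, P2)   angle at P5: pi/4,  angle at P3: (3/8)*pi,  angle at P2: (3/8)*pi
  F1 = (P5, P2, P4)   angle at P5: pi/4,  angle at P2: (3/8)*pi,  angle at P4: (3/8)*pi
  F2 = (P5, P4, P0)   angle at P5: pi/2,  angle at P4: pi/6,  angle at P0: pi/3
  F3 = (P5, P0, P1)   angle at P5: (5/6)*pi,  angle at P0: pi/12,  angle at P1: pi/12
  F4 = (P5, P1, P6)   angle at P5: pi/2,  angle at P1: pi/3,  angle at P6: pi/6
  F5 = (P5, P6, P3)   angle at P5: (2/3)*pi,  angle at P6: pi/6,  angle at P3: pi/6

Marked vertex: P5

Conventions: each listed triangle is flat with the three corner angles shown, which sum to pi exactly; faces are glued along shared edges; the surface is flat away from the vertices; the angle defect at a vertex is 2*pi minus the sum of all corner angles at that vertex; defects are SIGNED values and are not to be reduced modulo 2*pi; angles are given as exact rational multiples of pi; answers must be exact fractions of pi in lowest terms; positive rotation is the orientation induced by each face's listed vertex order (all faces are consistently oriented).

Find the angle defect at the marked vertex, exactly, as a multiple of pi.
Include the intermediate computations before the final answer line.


Sum of corner angles at P5: 3*pi
defect = 2*pi - 3*pi

Answer: defect(P5) = -pi


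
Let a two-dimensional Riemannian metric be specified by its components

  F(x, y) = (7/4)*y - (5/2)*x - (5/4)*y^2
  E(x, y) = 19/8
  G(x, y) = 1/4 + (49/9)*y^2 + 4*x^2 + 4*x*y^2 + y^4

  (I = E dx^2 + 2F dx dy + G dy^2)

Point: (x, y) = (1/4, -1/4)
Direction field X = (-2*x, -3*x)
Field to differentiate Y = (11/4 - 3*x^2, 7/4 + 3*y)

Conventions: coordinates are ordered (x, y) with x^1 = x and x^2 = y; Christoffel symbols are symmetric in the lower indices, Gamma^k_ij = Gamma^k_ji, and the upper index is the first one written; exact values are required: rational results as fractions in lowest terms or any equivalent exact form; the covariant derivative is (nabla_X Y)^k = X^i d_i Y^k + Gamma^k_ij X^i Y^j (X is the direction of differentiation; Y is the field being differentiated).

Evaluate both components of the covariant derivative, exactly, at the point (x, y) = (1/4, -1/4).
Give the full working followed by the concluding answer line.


E = 19/8, F = -73/64, G = 2089/2304 at the point
E_x = 0, E_y = 0, F_x = -5/2, F_y = 19/8, G_x = 9/4, G_y = -473/144
EG - F^2 = 31421/36864;  g^inv = (36864/31421) * [[2089/2304, 73/64], [73/64, 19/8]]
first-kind symbols [ij,l] = (1/2)(d_i g_jl + d_j g_il - d_l g_ij): [xx,x] = E_x/2 = 0, [xx,y] = F_x - E_y/2 = -5/2, [xy,x] = E_y/2 = 0, [xy,y] = G_x/2 = 9/8, [yy,x] = F_y - G_x/2 = 5/4, [yy,y] = G_y/2 = -473/288
Gamma^x_ij = (G*[ij,x] - F*[ij,y])/(EG - F^2), Gamma^y_ij = (E*[ij,y] - F*[ij,x])/(EG - F^2)
Gamma_xxx = -105120/31421, Gamma_xxy = 47304/31421, Gamma_xyy = -27278/31421, Gamma_yxx = -218880/31421, Gamma_yxy = 98496/31421, Gamma_yyy = -91232/31421
X = (-1/2, -3/4), Y = (41/16, 1) at the point

Answer: (nabla_X Y)^x = 513159/251368, (nabla_X Y)^y = 158487/125684


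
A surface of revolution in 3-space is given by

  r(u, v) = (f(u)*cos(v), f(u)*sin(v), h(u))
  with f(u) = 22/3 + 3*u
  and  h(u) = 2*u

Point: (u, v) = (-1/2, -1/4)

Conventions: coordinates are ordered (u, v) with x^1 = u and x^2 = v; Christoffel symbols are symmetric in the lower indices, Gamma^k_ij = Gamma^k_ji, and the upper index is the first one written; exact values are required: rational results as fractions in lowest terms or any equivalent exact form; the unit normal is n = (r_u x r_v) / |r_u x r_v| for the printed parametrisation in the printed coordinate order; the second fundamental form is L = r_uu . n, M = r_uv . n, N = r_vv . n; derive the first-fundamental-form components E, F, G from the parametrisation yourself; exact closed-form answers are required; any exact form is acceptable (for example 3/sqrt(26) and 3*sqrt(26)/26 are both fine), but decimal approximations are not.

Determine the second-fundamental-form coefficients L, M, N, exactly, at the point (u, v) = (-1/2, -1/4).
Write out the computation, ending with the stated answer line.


f = 35/6, f' = 3, f'' = 0, h' = 2, h'' = 0
E = 13, F = 0, G = 1225/36; answer radicand W^2 = 13
unnormalised second-form numerators: l = 0, m = 0, n = 35/3; L = l/sqrt(13), and similarly M = m/sqrt(W^2), N = n/sqrt(W^2)

Answer: L = 0, M = 0, N = 35*sqrt(13)/39


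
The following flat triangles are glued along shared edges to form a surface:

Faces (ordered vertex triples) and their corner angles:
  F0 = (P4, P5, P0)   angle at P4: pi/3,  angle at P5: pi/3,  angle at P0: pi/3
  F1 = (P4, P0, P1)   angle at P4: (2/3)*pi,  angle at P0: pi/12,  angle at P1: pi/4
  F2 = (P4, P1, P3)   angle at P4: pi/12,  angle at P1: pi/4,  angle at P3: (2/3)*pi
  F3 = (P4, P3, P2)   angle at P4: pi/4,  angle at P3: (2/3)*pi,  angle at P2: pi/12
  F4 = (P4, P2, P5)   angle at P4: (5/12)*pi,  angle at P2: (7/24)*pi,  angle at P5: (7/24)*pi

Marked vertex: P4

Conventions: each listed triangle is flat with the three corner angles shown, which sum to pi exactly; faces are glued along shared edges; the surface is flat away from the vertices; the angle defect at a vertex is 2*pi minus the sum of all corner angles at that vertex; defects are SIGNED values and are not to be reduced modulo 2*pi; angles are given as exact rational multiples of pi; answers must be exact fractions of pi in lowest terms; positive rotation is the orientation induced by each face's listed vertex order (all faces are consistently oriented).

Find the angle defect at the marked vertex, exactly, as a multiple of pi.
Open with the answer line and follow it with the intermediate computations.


Answer: defect(P4) = pi/4

Sum of corner angles at P4: (7/4)*pi
defect = 2*pi - (7/4)*pi


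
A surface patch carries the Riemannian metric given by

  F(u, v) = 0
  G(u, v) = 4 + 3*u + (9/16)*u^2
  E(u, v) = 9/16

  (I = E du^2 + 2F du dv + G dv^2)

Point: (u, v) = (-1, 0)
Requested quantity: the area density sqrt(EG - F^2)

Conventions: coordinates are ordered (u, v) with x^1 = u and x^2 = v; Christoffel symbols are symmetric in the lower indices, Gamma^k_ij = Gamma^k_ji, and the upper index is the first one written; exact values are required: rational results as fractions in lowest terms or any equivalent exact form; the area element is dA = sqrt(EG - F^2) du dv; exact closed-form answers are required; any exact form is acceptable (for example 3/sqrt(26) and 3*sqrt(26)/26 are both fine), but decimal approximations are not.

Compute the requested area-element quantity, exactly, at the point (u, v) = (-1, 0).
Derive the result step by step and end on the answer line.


E = 9/16, F = 0, G = 25/16; EG - F^2 = 225/256

Answer: sqrt(EG - F^2) = 15/16


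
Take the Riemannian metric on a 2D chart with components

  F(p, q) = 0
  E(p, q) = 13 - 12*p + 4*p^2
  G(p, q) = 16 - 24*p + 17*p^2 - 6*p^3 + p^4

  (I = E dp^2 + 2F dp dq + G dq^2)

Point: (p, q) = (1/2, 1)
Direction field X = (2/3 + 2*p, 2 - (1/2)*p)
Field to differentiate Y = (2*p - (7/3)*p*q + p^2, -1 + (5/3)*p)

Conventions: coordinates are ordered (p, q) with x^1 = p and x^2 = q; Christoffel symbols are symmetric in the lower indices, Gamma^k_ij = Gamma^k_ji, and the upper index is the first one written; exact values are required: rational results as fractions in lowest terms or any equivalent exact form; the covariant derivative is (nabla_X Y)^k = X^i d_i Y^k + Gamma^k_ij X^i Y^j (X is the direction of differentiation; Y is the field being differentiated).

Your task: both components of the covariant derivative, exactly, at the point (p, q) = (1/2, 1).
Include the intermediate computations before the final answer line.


E = 8, F = 0, G = 121/16 at the point
E_p = -8, E_q = 0, F_p = 0, F_q = 0, G_p = -11, G_q = 0
EG - F^2 = 121/2;  g^inv = (2/121) * [[121/16, 0], [0, 8]]
first-kind symbols [ij,l] = (1/2)(d_i g_jl + d_j g_il - d_l g_ij): [pp,p] = E_p/2 = -4, [pp,q] = F_p - E_q/2 = 0, [pq,p] = E_q/2 = 0, [pq,q] = G_p/2 = -11/2, [qq,p] = F_q - G_p/2 = 11/2, [qq,q] = G_q/2 = 0
Gamma^p_ij = (G*[ij,p] - F*[ij,q])/(EG - F^2), Gamma^q_ij = (E*[ij,q] - F*[ij,p])/(EG - F^2)
Gamma_ppp = -1/2, Gamma_ppq = 0, Gamma_pqq = 11/16, Gamma_qpp = 0, Gamma_qpq = -8/11, Gamma_qqq = 0
X = (5/3, 7/4), Y = (1/12, -1/6) at the point

Answer: (nabla_X Y)^p = -461/384, (nabla_X Y)^q = 569/198
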